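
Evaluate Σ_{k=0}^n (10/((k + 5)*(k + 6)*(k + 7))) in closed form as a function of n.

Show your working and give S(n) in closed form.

Ratio r(k) = (k + 5)/(k + 8).
Gosper form: A/B · C(k+1)/C(k) with A=k + 5, B=k + 8, C=1.
Key eq: (k + 5)·f(k+1) = (k + 7)·f(k) + (1).
deg f ≤ 2 (via 1,1,0).
Solving with deg f ≤ 2: f(k) = k*(k + 11)/60.
Get s_k = R·t_k = k*(k + 11)/(6*(k + 5)*(k + 6)) with R(k) = B(k−1)f(k)/C(k) = k*(k + 7)*(k + 11)/60.
Verify: 10/(k**3 + 18*k**2 + 107*k + 210) matches t_k.
Evaluate: s_(n+1) = (n**2 + 13*n + 12)/(6*(n**2 + 13*n + 42)); subtract s_(0) = 0 ⇒ S(n) = (n**2 + 13*n + 12)/(6*(n**2 + 13*n + 42)).

S(n) = (n**2 + 13*n + 12)/(6*(n**2 + 13*n + 42))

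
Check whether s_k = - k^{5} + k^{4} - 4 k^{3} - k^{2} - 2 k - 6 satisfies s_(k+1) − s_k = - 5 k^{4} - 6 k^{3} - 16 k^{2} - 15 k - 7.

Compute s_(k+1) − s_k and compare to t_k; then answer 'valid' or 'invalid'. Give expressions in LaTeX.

s_(k+1) = -k**5 - 4*k**4 - 10*k**3 - 17*k**2 - 17*k - 13
s_(k+1) − s_k = -5*k**4 - 6*k**3 - 16*k**2 - 15*k - 7
(s_(k+1) − s_k) − t_k = 0

Valid — Δs_k = t_k.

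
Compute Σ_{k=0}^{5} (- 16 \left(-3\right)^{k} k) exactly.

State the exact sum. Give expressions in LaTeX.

Σ = 15312

Ratio r(k) = -3 - 3/k.
Gosper form: A/B · C(k+1)/C(k) with A=-3, B=1, C=k.
Need (-3)·f(k+1) − (1)·f(k) = k.
Degrees (0,0,1) ⇒ d ≤ 1.
Solving with deg f ≤ 1: f(k) = -(4*k - 3)/16.
Certificate R = B(k−1)f/C = -(4*k - 3)/(16*k) gives s_k = (-3)**k*(4*k - 3).
Δs = -16*(-3)**k*k, as required.
Telescoping: Σ = s_(6) − s_(0) = 15309 − (-3) = 15312.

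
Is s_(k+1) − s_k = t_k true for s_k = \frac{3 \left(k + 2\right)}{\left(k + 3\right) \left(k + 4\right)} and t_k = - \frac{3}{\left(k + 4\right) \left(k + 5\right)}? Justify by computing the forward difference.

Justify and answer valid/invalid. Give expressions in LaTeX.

Invalid: residual \frac{6}{k^{3} + 12 k^{2} + 47 k + 60} ≠ 0.

s_(k+1) = 3*(k + 3)/((k + 4)*(k + 5))
s_(k+1) − s_k = 3*(-k - 1)/(k**3 + 12*k**2 + 47*k + 60)
(s_(k+1) − s_k) − t_k = 6/(k**3 + 12*k**2 + 47*k + 60)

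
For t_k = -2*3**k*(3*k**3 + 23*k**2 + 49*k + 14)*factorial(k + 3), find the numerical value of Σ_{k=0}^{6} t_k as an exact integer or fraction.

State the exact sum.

t_(k+1)/t_k = 3*(3*k**4 + 44*k**3 + 232*k**2 + 505*k + 356)/(3*k**3 + 23*k**2 + 49*k + 14).
Gosper form: A/B · C(k+1)/C(k) with A=3*k + 12, B=1, C=k**3 + 23*k**2/3 + 49*k/3 + 14/3.
Set up (3*k + 12)·f(k+1) − (1)·f(k) − (k**3 + 23*k**2/3 + 49*k/3 + 14/3) = 0.
Bound: deg f ≤ 2.
Solve for f: f(k) = (k**2 + 2*k - 2)/3 (degree 2 ≤ 2).
Certificate R = B(k−1)f/C = (k**2 + 2*k - 2)/(3*k**3 + 23*k**2 + 49*k + 14) gives s_k = -2*3**k*(k**2 + 2*k - 2)*factorial(k + 3).
Verify: -2*3**k*(3*k**3 + 23*k**2 + 49*k + 14)*factorial(k + 3) matches t_k.
Telescoping: Σ = s_(7) − s_(0) = -968214643200 − (24) = -968214643224.

Σ = -968214643224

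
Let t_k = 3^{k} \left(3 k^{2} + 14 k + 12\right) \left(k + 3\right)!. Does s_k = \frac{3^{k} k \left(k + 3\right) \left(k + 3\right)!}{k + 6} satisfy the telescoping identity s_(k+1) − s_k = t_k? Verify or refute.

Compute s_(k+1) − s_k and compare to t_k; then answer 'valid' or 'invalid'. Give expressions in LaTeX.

s_(k+1) = 3**(k + 1)*(k + 1)*(k + 4)*factorial(k + 4)/(k + 7)
s_(k+1) − s_k = 3**k*(3*k**4 + 44*k**3 + 224*k**2 + 459*k + 288)*factorial(k + 3)/((k + 6)*(k + 7))
(s_(k+1) − s_k) − t_k = -3**(k + 1)*(3*k**3 + 32*k**2 + 95*k + 72)*factorial(k + 3)/((k + 6)*(k + 7))

Invalid: residual - \frac{3^{k + 1} \left(3 k^{3} + 32 k^{2} + 95 k + 72\right) \left(k + 3\right)!}{\left(k + 6\right) \left(k + 7\right)} ≠ 0.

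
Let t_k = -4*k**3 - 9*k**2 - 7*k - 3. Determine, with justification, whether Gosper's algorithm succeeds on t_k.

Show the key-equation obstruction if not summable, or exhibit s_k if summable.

Compute t_(k+1)/t_k: get (4*k**3 + 21*k**2 + 37*k + 23)/(4*k**3 + 9*k**2 + 7*k + 3).
Factor: A=1; B=1; C=k**3 + 9*k**2/4 + 7*k/4 + 3/4.
Key eq: (1)·f(k+1) = (1)·f(k) + (k**3 + 9*k**2/4 + 7*k/4 + 3/4).
d = 4 from the (0,0,3) case.
A polynomial solution: f(k) = k*(k**3 + k**2 + 1)/4.
Get s_k = R·t_k = -k**4 - k**3 - k with R(k) = B(k−1)f(k)/C(k) = k*(k**3 + k**2 + 1)/(4*k**3 + 9*k**2 + 7*k + 3).
s_(k+1) − s_k = -4*k**3 - 9*k**2 - 7*k - 3 = t_k.

Yes. s_k = -k**4 - k**3 - k.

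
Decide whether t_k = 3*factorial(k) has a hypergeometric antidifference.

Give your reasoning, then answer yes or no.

No — t_k has no hypergeometric antidifference.

The ratio is k + 1.
So A=k + 1 and B=1, with C=1.
Solve (k + 1)·f(k+1) − (1)·f(k) = 1.
d = -1 from the (1,0,0) case.
d = -1 < 0 ⇒ no nonzero polynomial f; not summable.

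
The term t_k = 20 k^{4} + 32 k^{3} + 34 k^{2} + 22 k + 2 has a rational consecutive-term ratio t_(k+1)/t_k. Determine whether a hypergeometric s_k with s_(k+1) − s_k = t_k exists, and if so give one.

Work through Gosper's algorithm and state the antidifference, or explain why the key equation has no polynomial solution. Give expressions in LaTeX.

s_k = 2 k \left(2 k^{4} - k^{3} + k^{2} + k - 2\right)

Compute t_(k+1)/t_k: get (10*k**4 + 56*k**3 + 125*k**2 + 133*k + 55)/(10*k**4 + 16*k**3 + 17*k**2 + 11*k + 1).
So A=1 and B=1, with C=k**4 + 8*k**3/5 + 17*k**2/10 + 11*k/10 + 1/10.
Set up (1)·f(k+1) − (1)·f(k) − (k**4 + 8*k**3/5 + 17*k**2/10 + 11*k/10 + 1/10) = 0.
deg f ≤ 5 (via 0,0,4).
Match coefficients ⇒ f(k) = k*(2*k**4 - k**3 + k**2 + k - 2)/10.
Then R = B(k−1)f/C = k*(2*k**4 - k**3 + k**2 + k - 2)/(10*k**4 + 16*k**3 + 17*k**2 + 11*k + 1), so s_k = R(k)·t_k = 2*k*(2*k**4 - k**3 + k**2 + k - 2).
Check: Δs_k = 20*k**4 + 32*k**3 + 34*k**2 + 22*k + 2. ✓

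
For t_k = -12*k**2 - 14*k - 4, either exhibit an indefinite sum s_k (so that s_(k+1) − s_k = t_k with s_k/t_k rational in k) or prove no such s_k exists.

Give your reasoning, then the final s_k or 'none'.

r(k) = (6*k**2 + 19*k + 15)/(6*k**2 + 7*k + 2) after simplifying.
Factor: A=1; B=1; C=k**2 + 7*k/6 + 1/3.
Key eq: (1)·f(k+1) = (1)·f(k) + (k**2 + 7*k/6 + 1/3).
From deg A=0, deg B=0, deg C=2: d=3.
Match coefficients ⇒ f(k) = k*(4*k**2 + k - 1)/12.
Then R = B(k−1)f/C = k*(4*k**2 + k - 1)/(2*(2*k + 1)*(3*k + 2)), so s_k = R(k)·t_k = k*(-4*k**2 - k + 1).
s_(k+1) − s_k = -12*k**2 - 14*k - 4 = t_k.

s_k = k*(-4*k**2 - k + 1)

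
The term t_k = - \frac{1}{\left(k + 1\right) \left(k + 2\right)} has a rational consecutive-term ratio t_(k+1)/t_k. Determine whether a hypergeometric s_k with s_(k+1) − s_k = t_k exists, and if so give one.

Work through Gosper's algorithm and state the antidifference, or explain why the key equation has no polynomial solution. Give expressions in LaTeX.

s_k = - \frac{k}{k + 1}

Ratio r(k) = (k + 1)/(k + 3).
Normal form (A,B,C) = (k + 1, k + 3, 1).
f must satisfy (k + 1)·f(k+1) − (k + 2)·f(k) = 1.
Degrees (1,1,0) ⇒ d ≤ 1.
A polynomial solution: f(k) = k.
R(k) = B(k−1)·f(k)/C(k) = k*(k + 2); s_k = R·t_k = -k/(k + 1).
Check: Δs_k = -1/(k**2 + 3*k + 2). ✓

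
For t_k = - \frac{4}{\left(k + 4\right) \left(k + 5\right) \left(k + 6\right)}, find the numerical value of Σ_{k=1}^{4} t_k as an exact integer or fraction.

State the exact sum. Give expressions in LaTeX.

Σ = -2/45

Ratio r(k) = (k + 4)/(k + 7).
So A=k + 4 and B=k + 7, with C=1.
Key eq: (k + 4)·f(k+1) = (k + 6)·f(k) + (1).
d = 2 from the (1,1,0) case.
A polynomial solution: f(k) = k*(k + 9)/40.
So s_k = (B(k−1)f/C)·t_k = (k*(k + 6)*(k + 9)/40)·t_k = k*(-k - 9)/(10*(k + 4)*(k + 5)).
Verify: -4/(k**3 + 15*k**2 + 74*k + 120) matches t_k.
Σ_(k=1)^(4) t_k = s_(5) − s_(1) = -7/90 − (-1/30) = -2/45.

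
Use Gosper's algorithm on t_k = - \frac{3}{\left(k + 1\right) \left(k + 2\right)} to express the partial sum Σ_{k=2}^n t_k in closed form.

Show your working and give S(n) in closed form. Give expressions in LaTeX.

S(n) = \frac{1 - n}{n + 2}

Ratio r(k) = (k + 1)/(k + 3).
Factor: A=k + 1; B=k + 3; C=1.
Solve (k + 1)·f(k+1) − (k + 2)·f(k) = 1.
From deg A=1, deg B=1, deg C=0: d=1.
A polynomial solution: f(k) = k.
R(k) = B(k−1)·f(k)/C(k) = k*(k + 2); s_k = R·t_k = -3*k/(k + 1).
Check: Δs_k = -3/(k**2 + 3*k + 2). ✓
s_(n+1) = 3*(-n - 1)/(n + 2) and s_(2) = -2, so S(n) = (1 - n)/(n + 2).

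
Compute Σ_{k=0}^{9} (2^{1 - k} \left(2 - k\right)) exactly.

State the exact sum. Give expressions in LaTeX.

Σ = 1033/256

Compute t_(k+1)/t_k: get (k - 1)/(2*(k - 2)).
Gosper form: A/B · C(k+1)/C(k) with A=1/2, B=1, C=k - 2.
f must satisfy (1/2)·f(k+1) − (1)·f(k) = k - 2.
From deg A=0, deg B=0, deg C=1: d=1.
A polynomial solution: f(k) = -2*(k - 1).
Certificate R = B(k−1)f/C = -2*(k - 1)/(k - 2) gives s_k = 2**(2 - k)*(k - 1).
Δs = 2**(1 - k)*(2 - k), as required.
Sum = s_(10) − s_(0); s_(10) = 9/256, s_(0) = -4 ⇒ 1033/256.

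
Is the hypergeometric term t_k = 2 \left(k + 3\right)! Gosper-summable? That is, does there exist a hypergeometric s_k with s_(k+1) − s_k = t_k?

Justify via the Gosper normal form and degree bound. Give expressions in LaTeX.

Compute t_(k+1)/t_k: get k + 4.
So A=k + 4 and B=1, with C=1.
Key eq: (k + 4)·f(k+1) = (1)·f(k) + (1).
Bound: deg f ≤ -1.
Negative degree bound (-1): no f exists, t_k not Gosper-summable.

No — t_k has no hypergeometric antidifference.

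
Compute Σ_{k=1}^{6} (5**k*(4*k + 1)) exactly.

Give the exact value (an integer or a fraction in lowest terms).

Σ = 468750

t_(k+1)/t_k = 5*(4*k + 5)/(4*k + 1).
Gosper form: A/B · C(k+1)/C(k) with A=5, B=1, C=k + 1/4.
Key eq: (5)·f(k+1) = (1)·f(k) + (k + 1/4).
Degrees (0,0,1) ⇒ d ≤ 1.
Solve for f: f(k) = (k - 1)/4 (degree 1 ≤ 1).
Get s_k = R·t_k = 5**k*(k - 1) with R(k) = B(k−1)f(k)/C(k) = (k - 1)/(4*k + 1).
Verify: 5**k*(4*k + 1) matches t_k.
Σ_(k=1)^(6) t_k = s_(7) − s_(1) = 468750 − (0) = 468750.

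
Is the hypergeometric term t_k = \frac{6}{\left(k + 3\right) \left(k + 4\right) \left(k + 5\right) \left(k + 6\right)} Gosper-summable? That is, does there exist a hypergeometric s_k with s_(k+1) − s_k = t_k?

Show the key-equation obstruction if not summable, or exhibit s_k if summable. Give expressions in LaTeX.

Yes. s_k = \frac{k \left(k^{2} + 12 k + 47\right)}{30 \left(k + 3\right) \left(k + 4\right) \left(k + 5\right)}.

Step 1: r(k) = (k + 3)/(k + 7).
Normal form (A,B,C) = (k + 3, k + 7, 1).
Solve (k + 3)·f(k+1) − (k + 6)·f(k) = 1.
Degrees (1,1,0) ⇒ d ≤ 3.
Coefficient equations give f(k) = k*(k**2 + 12*k + 47)/180.
Get s_k = R·t_k = k*(k**2 + 12*k + 47)/(30*(k + 3)*(k + 4)*(k + 5)) with R(k) = B(k−1)f(k)/C(k) = k*(k + 6)*(k**2 + 12*k + 47)/180.
Verify: 6/(k**4 + 18*k**3 + 119*k**2 + 342*k + 360) matches t_k.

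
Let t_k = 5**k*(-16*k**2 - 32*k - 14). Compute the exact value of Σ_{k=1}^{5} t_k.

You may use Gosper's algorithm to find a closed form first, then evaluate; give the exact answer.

Step 1: r(k) = 5*(8*k**2 + 32*k + 31)/(8*k**2 + 16*k + 7).
Factor: A=5; B=1; C=k**2 + 2*k + 7/8.
f must satisfy (5)·f(k+1) − (1)·f(k) = k**2 + 2*k + 7/8.
From deg A=0, deg B=0, deg C=2: d=2.
Match coefficients ⇒ f(k) = (4*k**2 - 2*k + 1)/16.
R(k) = B(k−1)·f(k)/C(k) = (4*k**2 - 2*k + 1)/(2*(8*k**2 + 16*k + 7)); s_k = R·t_k = 5**k*(-4*k**2 + 2*k - 1).
Δs = 5**k*(-16*k**2 - 32*k - 14), as required.
Evaluate s at k=6 and k=1: -2078125 and -15; difference -2078110.

Σ = -2078110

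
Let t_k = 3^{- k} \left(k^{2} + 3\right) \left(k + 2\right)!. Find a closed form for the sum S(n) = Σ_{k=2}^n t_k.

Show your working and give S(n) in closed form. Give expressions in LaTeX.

S(n) = -8 + 3^{- n} n \left(n + 3\right)!

Step 1: r(k) = (k + 3)*((k + 1)**2 + 3)/(3*(k**2 + 3)).
Take A(k)=k/3 + 1, B(k)=1, C(k)=k**2 + 3.
Set up (k/3 + 1)·f(k+1) − (1)·f(k) − (k**2 + 3) = 0.
Bound: deg f ≤ 1.
A polynomial solution: f(k) = 3*(k - 1).
So s_k = (B(k−1)f/C)·t_k = (3*(k - 1)/(k**2 + 3))·t_k = 3**(1 - k)*(k - 1)*factorial(k + 2).
Δs = (k**2 + 3)*factorial(k + 2)/3**k, as required.
s_(n+1) = n*factorial(n + 3)/3**n and s_(2) = 8, so S(n) = -8 + n*factorial(n + 3)/3**n.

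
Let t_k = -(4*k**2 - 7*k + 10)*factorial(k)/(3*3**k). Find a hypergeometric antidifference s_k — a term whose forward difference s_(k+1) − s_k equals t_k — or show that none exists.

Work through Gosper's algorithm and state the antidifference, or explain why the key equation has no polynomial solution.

s_k = -(4*k - 3)*factorial(k)/3**k

Ratio r(k) = (k + 1)*(-7*k + 4*(k + 1)**2 + 3)/(3*(4*k**2 - 7*k + 10)).
Normal form (A,B,C) = (k/3 + 1/3, 1, k**2 - 7*k/4 + 5/2).
Set up (k/3 + 1/3)·f(k+1) − (1)·f(k) − (k**2 - 7*k/4 + 5/2) = 0.
Degrees (1,0,2) ⇒ d ≤ 1.
Solving with deg f ≤ 1: f(k) = 3*(4*k - 3)/4.
So s_k = (B(k−1)f/C)·t_k = (3*(4*k - 3)/(4*k**2 - 7*k + 10))·t_k = -(4*k - 3)*factorial(k)/3**k.
Verify: -(4*k**2 - 7*k + 10)*factorial(k)/(3*3**k) matches t_k.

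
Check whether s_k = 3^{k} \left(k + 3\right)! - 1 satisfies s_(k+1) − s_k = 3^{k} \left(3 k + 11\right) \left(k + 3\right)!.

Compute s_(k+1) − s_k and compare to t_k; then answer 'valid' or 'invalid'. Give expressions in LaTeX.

s_(k+1) = 3**(k + 1)*factorial(k + 4) - 1
s_(k+1) − s_k = 3**k*(3*k + 11)*factorial(k + 3)
(s_(k+1) − s_k) − t_k = 0

Valid: the claim telescopes to t_k.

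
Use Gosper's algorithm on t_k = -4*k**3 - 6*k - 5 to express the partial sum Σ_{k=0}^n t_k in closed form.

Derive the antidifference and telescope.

S(n) = -n**4 - 2*n**3 - 4*n**2 - 8*n - 5

Step 1: r(k) = (6*k + 4*(k + 1)**3 + 11)/(4*k**3 + 6*k + 5).
Take A(k)=1, B(k)=1, C(k)=k**3 + 3*k/2 + 5/4.
Set up (1)·f(k+1) − (1)·f(k) − (k**3 + 3*k/2 + 5/4) = 0.
d = 4 from the (0,0,3) case.
Solve for f: f(k) = k*(k**3 - 2*k**2 + 4*k + 2)/4 (degree 4 ≤ 4).
Get s_k = R·t_k = k*(-k**3 + 2*k**2 - 4*k - 2) with R(k) = B(k−1)f(k)/C(k) = k*(k**3 - 2*k**2 + 4*k + 2)/(4*k**3 + 6*k + 5).
Check: Δs_k = -4*k**3 - 6*k - 5. ✓
Evaluate: s_(n+1) = -n**4 - 2*n**3 - 4*n**2 - 8*n - 5; subtract s_(0) = 0 ⇒ S(n) = -n**4 - 2*n**3 - 4*n**2 - 8*n - 5.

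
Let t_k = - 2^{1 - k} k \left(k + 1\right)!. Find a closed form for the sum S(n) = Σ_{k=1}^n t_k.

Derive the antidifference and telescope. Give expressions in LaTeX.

S(n) = 4 - 2 \cdot 2^{- n} \left(n + 2\right)!

Ratio r(k) = (k + 1)*(k + 2)/(2*k).
Take A(k)=k/2 + 1, B(k)=1, C(k)=k.
Solve (k/2 + 1)·f(k+1) − (1)·f(k) = k.
d = 0 from the (1,0,1) case.
Coefficient equations give f(k) = 2.
R(k) = B(k−1)·f(k)/C(k) = 2/k; s_k = R·t_k = -2**(2 - k)*factorial(k + 1).
s_(k+1) − s_k = -2**(1 - k)*k*factorial(k + 1) = t_k.
Evaluate: s_(n+1) = -2**(1 - n)*factorial(n + 2); subtract s_(1) = -4 ⇒ S(n) = 4 - 2*factorial(n + 2)/2**n.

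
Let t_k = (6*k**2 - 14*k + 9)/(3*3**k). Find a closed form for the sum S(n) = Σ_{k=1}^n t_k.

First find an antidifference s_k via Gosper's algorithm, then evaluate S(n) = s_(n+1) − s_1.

S(n) = 3**(-n - 1)*(3**(n + 1) - 3*n**2 - 2*n - 3)

t_(k+1)/t_k = (6*k**2 - 2*k + 1)/(3*(6*k**2 - 14*k + 9)).
Gosper form: A/B · C(k+1)/C(k) with A=1/3, B=1, C=k**2 - 7*k/3 + 3/2.
Need (1/3)·f(k+1) − (1)·f(k) = k**2 - 7*k/3 + 3/2.
d = 2 from the (0,0,2) case.
Coefficient equations give f(k) = -(3*k**2 - 4*k + 4)/2.
So s_k = (B(k−1)f/C)·t_k = (-3*(3*k**2 - 4*k + 4)/(6*k**2 - 14*k + 9))·t_k = (-3*k**2 + 4*k - 4)/3**k.
s_(k+1) − s_k = (6*k**2 - 14*k + 9)/(3*3**k) = t_k.
Σ_(k=1)^n t_k = s_(n+1) − s_(1) = (3**(-n - 1)*(-3*n**2 - 2*n - 3)) − (-1), i.e. 3**(-n - 1)*(3**(n + 1) - 3*n**2 - 2*n - 3).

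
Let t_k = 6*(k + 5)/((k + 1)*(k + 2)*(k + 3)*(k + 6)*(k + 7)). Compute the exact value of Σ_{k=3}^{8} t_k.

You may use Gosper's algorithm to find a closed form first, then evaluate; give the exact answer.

Σ = 49/4950

r(k) = (k + 1)*(k + 6)**2/((k + 4)*(k + 5)*(k + 8)) after simplifying.
Take A(k)=k + 1, B(k)=k + 8, C(k)=k**3 + 14*k**2 + 65*k + 100.
Solve (k + 1)·f(k+1) − (k + 7)·f(k) = k**3 + 14*k**2 + 65*k + 100.
Degrees (1,1,3) ⇒ d ≤ 6.
Match coefficients ⇒ f(k) = k*(k + 3)*(k + 4)**2*(k + 5)**2/36.
R(k) = B(k−1)·f(k)/C(k) = k*(k + 3)*(k + 4)*(k + 7)/36; s_k = R·t_k = k*(k**2 + 9*k + 20)/(6*(k**3 + 9*k**2 + 20*k + 12)).
Check: Δs_k = 6*(k + 5)/(k**5 + 19*k**4 + 131*k**3 + 401*k**2 + 540*k + 252). ✓
Σ_(k=3)^(8) t_k = s_(9) − s_(3) = 91/550 − (7/45) = 49/4950.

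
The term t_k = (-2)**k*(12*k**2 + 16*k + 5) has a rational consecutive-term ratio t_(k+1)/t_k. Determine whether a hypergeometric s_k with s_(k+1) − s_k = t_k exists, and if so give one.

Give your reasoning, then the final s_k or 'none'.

s_k = (-2)**k*(1 - 4*k**2)

Ratio r(k) = 2*(-12*k**2 - 40*k - 33)/(12*k**2 + 16*k + 5).
Factor: A=-2; B=1; C=k**2 + 4*k/3 + 5/12.
Set up (-2)·f(k+1) − (1)·f(k) − (k**2 + 4*k/3 + 5/12) = 0.
From deg A=0, deg B=0, deg C=2: d=2.
Match coefficients ⇒ f(k) = -(2*k - 1)*(2*k + 1)/12.
R(k) = B(k−1)·f(k)/C(k) = -(2*k - 1)/(6*k + 5); s_k = R·t_k = (-2)**k*(1 - 4*k**2).
Δs = (-2)**k*(12*k**2 + 16*k + 5), as required.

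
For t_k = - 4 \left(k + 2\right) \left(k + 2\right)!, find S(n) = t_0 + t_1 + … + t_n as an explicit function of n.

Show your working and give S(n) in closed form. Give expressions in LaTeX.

Ratio r(k) = (k + 3)**2/(k + 2).
Take A(k)=k + 3, B(k)=1, C(k)=k + 2.
f must satisfy (k + 3)·f(k+1) − (1)·f(k) = k + 2.
deg f ≤ 0 (via 1,0,1).
Match coefficients ⇒ f(k) = 1.
Then R = B(k−1)f/C = 1/(k + 2), so s_k = R(k)·t_k = -4*factorial(k + 2).
Verify: -4*(k + 2)*factorial(k + 2) matches t_k.
Evaluate: s_(n+1) = -4*factorial(n + 3); subtract s_(0) = -8 ⇒ S(n) = 8 - 4*factorial(n + 3).

S(n) = 8 - 4 \left(n + 3\right)!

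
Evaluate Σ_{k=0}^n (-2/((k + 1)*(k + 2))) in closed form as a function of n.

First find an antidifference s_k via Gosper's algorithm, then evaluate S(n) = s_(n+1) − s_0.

S(n) = 2*(-n - 1)/(n + 2)

Compute t_(k+1)/t_k: get (k + 1)/(k + 3).
Take A(k)=k + 1, B(k)=k + 3, C(k)=1.
Key eq: (k + 1)·f(k+1) = (k + 2)·f(k) + (1).
deg f ≤ 1 (via 1,1,0).
Match coefficients ⇒ f(k) = k.
Certificate R = B(k−1)f/C = k*(k + 2) gives s_k = -2*k/(k + 1).
Δs = -2/(k**2 + 3*k + 2), as required.
Telescope: S(n) = s_(n+1) − s_(0) = 2*(-n - 1)/(n + 2) − (0) = 2*(-n - 1)/(n + 2).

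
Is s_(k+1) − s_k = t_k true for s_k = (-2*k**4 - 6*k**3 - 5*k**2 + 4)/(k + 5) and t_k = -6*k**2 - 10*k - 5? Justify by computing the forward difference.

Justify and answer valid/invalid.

s_(k+1) = (-2*(k + 1)**4 - 6*(k + 1)**3 - 5*(k + 1)**2 + 4)/(k + 6)
s_(k+1) − s_k = (-6*k**4 - 64*k**3 - 181*k**2 - 193*k - 69)/(k**2 + 11*k + 30)
(s_(k+1) − s_k) − t_k = 3*(4*k**3 + 38*k**2 + 54*k + 27)/(k**2 + 11*k + 30)

Invalid: residual 3*(4*k**3 + 38*k**2 + 54*k + 27)/(k**2 + 11*k + 30) ≠ 0.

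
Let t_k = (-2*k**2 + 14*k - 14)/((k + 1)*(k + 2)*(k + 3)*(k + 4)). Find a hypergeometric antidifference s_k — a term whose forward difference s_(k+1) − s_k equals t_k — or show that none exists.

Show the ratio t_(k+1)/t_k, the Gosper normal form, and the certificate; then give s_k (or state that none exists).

s_k = -2*k*(k**2 + 3*k + 17)/(3*(k + 1)*(k + 2)*(k + 3))

Ratio r(k) = -(k + 1)*(7*k - (k + 1)**2)/((k + 5)*(k**2 - 7*k + 7)).
Take A(k)=k + 1, B(k)=k + 5, C(k)=k**2 - 7*k + 7.
Solve (k + 1)·f(k+1) − (k + 4)·f(k) = k**2 - 7*k + 7.
deg f ≤ 3 (via 1,1,2).
Solving with deg f ≤ 3: f(k) = k*(k**2 + 3*k + 17)/3.
Then R = B(k−1)f/C = k*(k + 4)*(k**2 + 3*k + 17)/(3*(k**2 - 7*k + 7)), so s_k = R(k)·t_k = -2*k*(k**2 + 3*k + 17)/(3*(k + 1)*(k + 2)*(k + 3)).
Verify: 2*(-k**2 + 7*k - 7)/(k**4 + 10*k**3 + 35*k**2 + 50*k + 24) matches t_k.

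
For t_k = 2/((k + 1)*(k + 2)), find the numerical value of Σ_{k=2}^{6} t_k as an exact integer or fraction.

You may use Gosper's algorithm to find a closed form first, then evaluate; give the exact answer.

Step 1: r(k) = (k + 1)/(k + 3).
Gosper form: A/B · C(k+1)/C(k) with A=k + 1, B=k + 3, C=1.
Key eq: (k + 1)·f(k+1) = (k + 2)·f(k) + (1).
Bound: deg f ≤ 1.
Solving with deg f ≤ 1: f(k) = k.
So s_k = (B(k−1)f/C)·t_k = (k*(k + 2))·t_k = 2*k/(k + 1).
Verify: 2/(k**2 + 3*k + 2) matches t_k.
Evaluate s at k=7 and k=2: 7/4 and 4/3; difference 5/12.

Σ = 5/12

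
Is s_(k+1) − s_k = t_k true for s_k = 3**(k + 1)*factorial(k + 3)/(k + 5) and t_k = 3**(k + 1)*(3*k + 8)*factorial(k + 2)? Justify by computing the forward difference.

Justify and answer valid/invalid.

s_(k+1) = 3**(k + 2)*factorial(k + 4)/(k + 6)
s_(k+1) − s_k = 3**(k + 1)*(3*k**2 + 26*k + 54)*factorial(k + 3)/((k + 5)*(k + 6))
(s_(k+1) − s_k) − t_k = -6*3**k*(3*k**2 + 23*k + 39)*factorial(k + 2)/((k + 5)*(k + 6))

Invalid: residual -6*3**k*(3*k**2 + 23*k + 39)*factorial(k + 2)/((k + 5)*(k + 6)) ≠ 0.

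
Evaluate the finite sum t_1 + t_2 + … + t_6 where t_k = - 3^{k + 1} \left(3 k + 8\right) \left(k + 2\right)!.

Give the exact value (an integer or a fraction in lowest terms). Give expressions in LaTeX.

Σ = -2380855626

Compute t_(k+1)/t_k: get 3*(k + 3)*(3*k + 11)/(3*k + 8).
So A=3*k + 9 and B=1, with C=k + 8/3.
Solve (3*k + 9)·f(k+1) − (1)·f(k) = k + 8/3.
d = 0 from the (1,0,1) case.
Match coefficients ⇒ f(k) = 1/3.
So s_k = (B(k−1)f/C)·t_k = (1/(3*k + 8))·t_k = -3**(k + 1)*factorial(k + 2).
s_(k+1) − s_k = -3**(k + 1)*(3*k + 8)*factorial(k + 2) = t_k.
Σ_(k=1)^(6) t_k = s_(7) − s_(1) = -2380855680 − (-54) = -2380855626.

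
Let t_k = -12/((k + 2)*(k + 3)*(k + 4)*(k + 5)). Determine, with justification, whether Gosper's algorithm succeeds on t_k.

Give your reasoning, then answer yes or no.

Compute t_(k+1)/t_k: get (k + 2)/(k + 6).
Take A(k)=k + 2, B(k)=k + 6, C(k)=1.
Need (k + 2)·f(k+1) − (k + 5)·f(k) = 1.
From deg A=1, deg B=1, deg C=0: d=3.
Solve for f: f(k) = k*(k**2 + 9*k + 26)/72 (degree 3 ≤ 3).
So s_k = (B(k−1)f/C)·t_k = (k*(k + 5)*(k**2 + 9*k + 26)/72)·t_k = k*(-k**2 - 9*k - 26)/(6*(k + 2)*(k + 3)*(k + 4)).
Δs = -12/(k**4 + 14*k**3 + 71*k**2 + 154*k + 120), as required.

Yes. s_k = k*(-k**2 - 9*k - 26)/(6*(k + 2)*(k + 3)*(k + 4)).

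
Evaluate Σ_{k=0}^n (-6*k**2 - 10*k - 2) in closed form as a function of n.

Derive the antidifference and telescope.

Step 1: r(k) = (3*k**2 + 11*k + 9)/(3*k**2 + 5*k + 1).
Factor: A=1; B=1; C=k**2 + 5*k/3 + 1/3.
Set up (1)·f(k+1) − (1)·f(k) − (k**2 + 5*k/3 + 1/3) = 0.
deg f ≤ 3 (via 0,0,2).
Match coefficients ⇒ f(k) = k*(k**2 + k - 1)/3.
Then R = B(k−1)f/C = k*(k**2 + k - 1)/(3*k**2 + 5*k + 1), so s_k = R(k)·t_k = 2*k*(-k**2 - k + 1).
Verify: -6*k**2 - 10*k - 2 matches t_k.
Evaluate: s_(n+1) = -2*n**3 - 8*n**2 - 8*n - 2; subtract s_(0) = 0 ⇒ S(n) = -2*n**3 - 8*n**2 - 8*n - 2.

S(n) = -2*n**3 - 8*n**2 - 8*n - 2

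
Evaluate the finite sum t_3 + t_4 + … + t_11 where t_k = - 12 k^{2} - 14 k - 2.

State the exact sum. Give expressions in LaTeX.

r(k) = (6*k**2 + 19*k + 14)/(6*k**2 + 7*k + 1) after simplifying.
A = 1, B = 1, C = k**2 + 7*k/6 + 1/6.
Key eq: (1)·f(k+1) = (1)·f(k) + (k**2 + 7*k/6 + 1/6).
d = 3 from the (0,0,2) case.
Solve for f: f(k) = k*(k + 1)*(4*k - 3)/12 (degree 3 ≤ 3).
R(k) = B(k−1)·f(k)/C(k) = k*(4*k - 3)/(2*(6*k + 1)); s_k = R·t_k = k*(-4*k**2 - k + 3).
s_(k+1) − s_k = -12*k**2 - 14*k - 2 = t_k.
Telescoping: Σ = s_(12) − s_(3) = -7020 − (-108) = -6912.

Σ = -6912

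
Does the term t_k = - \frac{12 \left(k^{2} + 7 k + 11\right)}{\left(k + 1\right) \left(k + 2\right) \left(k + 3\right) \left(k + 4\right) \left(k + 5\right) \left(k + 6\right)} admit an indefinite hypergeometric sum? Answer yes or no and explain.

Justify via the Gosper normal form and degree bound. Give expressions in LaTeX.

Ratio r(k) = (k + 1)*(7*k + (k + 1)**2 + 18)/((k + 7)*(k**2 + 7*k + 11)).
Factor: A=k + 1; B=k + 7; C=k**2 + 7*k + 11.
f must satisfy (k + 1)·f(k+1) − (k + 6)·f(k) = k**2 + 7*k + 11.
deg f ≤ 5 (via 1,1,2).
Solving with deg f ≤ 5: f(k) = k*(k + 2)*(k + 4)*(k**2 + 9*k + 23)/45.
So s_k = (B(k−1)f/C)·t_k = (k*(k + 2)*(k + 4)*(k + 6)*(k**2 + 9*k + 23)/(45*(k**2 + 7*k + 11)))·t_k = 4*k*(-k**2 - 9*k - 23)/(15*(k**3 + 9*k**2 + 23*k + 15)).
Δs = 12*(-k**2 - 7*k - 11)/(k**6 + 21*k**5 + 175*k**4 + 735*k**3 + 1624*k**2 + 1764*k + 720), as required.

Yes. s_k = \frac{4 k \left(- k^{2} - 9 k - 23\right)}{15 \left(k^{3} + 9 k^{2} + 23 k + 15\right)}.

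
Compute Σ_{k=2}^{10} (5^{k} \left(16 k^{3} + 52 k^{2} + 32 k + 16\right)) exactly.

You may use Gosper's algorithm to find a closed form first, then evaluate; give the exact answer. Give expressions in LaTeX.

The ratio is 5*(4*k**3 + 25*k**2 + 46*k + 29)/(4*k**3 + 13*k**2 + 8*k + 4).
Take A(k)=5, B(k)=1, C(k)=k**3 + 13*k**2/4 + 2*k + 1.
Solve (5)·f(k+1) − (1)·f(k) = k**3 + 13*k**2/4 + 2*k + 1.
deg f ≤ 3 (via 0,0,3).
Coefficient equations give f(k) = (k + 1)*(2*k**2 - 3*k + 2)/8.
Then R = B(k−1)f/C = (k + 1)*(2*k**2 - 3*k + 2)/(2*(4*k**3 + 13*k**2 + 8*k + 4)), so s_k = R(k)·t_k = 2*5**k*(2*k**3 - k**2 - k + 2).
s_(k+1) − s_k = 5**k*(16*k**3 + 52*k**2 + 32*k + 16) = t_k.
Σ_(k=2)^(10) t_k = s_(11) − s_(2) = 247265625000 − (600) = 247265624400.

Σ = 247265624400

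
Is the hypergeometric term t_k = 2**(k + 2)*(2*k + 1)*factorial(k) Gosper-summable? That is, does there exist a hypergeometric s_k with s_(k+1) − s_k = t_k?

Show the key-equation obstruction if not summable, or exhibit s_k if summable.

Yes. s_k = 2**(k + 2)*factorial(k).

Ratio r(k) = 2*(k + 1)*(2*k + 3)/(2*k + 1).
So A=2*k + 2 and B=1, with C=k + 1/2.
Key eq: (2*k + 2)·f(k+1) = (1)·f(k) + (k + 1/2).
From deg A=1, deg B=0, deg C=1: d=0.
Solving with deg f ≤ 0: f(k) = 1/2.
So s_k = (B(k−1)f/C)·t_k = (1/(2*k + 1))·t_k = 2**(k + 2)*factorial(k).
s_(k+1) − s_k = 2**(k + 2)*(2*k + 1)*factorial(k) = t_k.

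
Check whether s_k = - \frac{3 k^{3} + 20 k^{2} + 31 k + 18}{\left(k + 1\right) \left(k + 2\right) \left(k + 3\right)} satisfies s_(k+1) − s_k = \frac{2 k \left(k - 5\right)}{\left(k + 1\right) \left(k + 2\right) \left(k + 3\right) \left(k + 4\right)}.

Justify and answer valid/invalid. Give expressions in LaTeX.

s_(k+1) = (-31*k - 3*(k + 1)**3 - 20*(k + 1)**2 - 49)/((k + 2)*(k + 3)*(k + 4))
s_(k+1) − s_k = 2*k*(k - 5)/(k**4 + 10*k**3 + 35*k**2 + 50*k + 24)
(s_(k+1) − s_k) − t_k = 0

Valid: the claim telescopes to t_k.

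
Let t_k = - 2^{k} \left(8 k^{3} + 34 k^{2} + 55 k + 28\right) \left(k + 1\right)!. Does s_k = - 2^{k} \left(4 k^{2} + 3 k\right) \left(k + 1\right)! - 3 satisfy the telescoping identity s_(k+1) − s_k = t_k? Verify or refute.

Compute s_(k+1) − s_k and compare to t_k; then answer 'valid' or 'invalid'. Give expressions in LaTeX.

s_(k+1) = -2**(k + 1)*(3*k + 4*(k + 1)**2 + 3)*factorial(k + 2) - 3
s_(k+1) − s_k = -2**k*(8*k**3 + 34*k**2 + 55*k + 28)*factorial(k + 1)
(s_(k+1) − s_k) − t_k = 0

valid (s_(k+1) − s_k reduces to t_k)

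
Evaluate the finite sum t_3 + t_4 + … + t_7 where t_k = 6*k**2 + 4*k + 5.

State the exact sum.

Σ = 935

The ratio is (6*k**2 + 16*k + 15)/(6*k**2 + 4*k + 5).
Factor: A=1; B=1; C=k**2 + 2*k/3 + 5/6.
Set up (1)·f(k+1) − (1)·f(k) − (k**2 + 2*k/3 + 5/6) = 0.
Degrees (0,0,2) ⇒ d ≤ 3.
Solve for f: f(k) = k*(2*k**2 - k + 4)/6 (degree 3 ≤ 3).
Then R = B(k−1)f/C = k*(2*k**2 - k + 4)/(6*k**2 + 4*k + 5), so s_k = R(k)·t_k = k*(2*k**2 - k + 4).
s_(k+1) − s_k = 6*k**2 + 4*k + 5 = t_k.
Telescoping: Σ = s_(8) − s_(3) = 992 − (57) = 935.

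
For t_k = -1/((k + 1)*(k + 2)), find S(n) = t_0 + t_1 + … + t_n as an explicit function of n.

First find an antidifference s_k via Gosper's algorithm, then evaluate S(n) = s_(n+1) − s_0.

r(k) = (k + 1)/(k + 3) after simplifying.
Take A(k)=k + 1, B(k)=k + 3, C(k)=1.
Solve (k + 1)·f(k+1) − (k + 2)·f(k) = 1.
Bound: deg f ≤ 1.
Solve for f: f(k) = k (degree 1 ≤ 1).
R(k) = B(k−1)·f(k)/C(k) = k*(k + 2); s_k = R·t_k = -k/(k + 1).
Check: Δs_k = -1/(k**2 + 3*k + 2). ✓
Evaluate: s_(n+1) = (-n - 1)/(n + 2); subtract s_(0) = 0 ⇒ S(n) = (-n - 1)/(n + 2).

S(n) = (-n - 1)/(n + 2)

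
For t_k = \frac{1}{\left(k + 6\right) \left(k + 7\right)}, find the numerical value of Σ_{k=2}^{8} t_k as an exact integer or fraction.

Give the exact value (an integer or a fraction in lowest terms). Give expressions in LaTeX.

Step 1: r(k) = (k + 6)/(k + 8).
Factor: A=k + 6; B=k + 8; C=1.
Key eq: (k + 6)·f(k+1) = (k + 7)·f(k) + (1).
deg f ≤ 1 (via 1,1,0).
Coefficient equations give f(k) = k/6.
Get s_k = R·t_k = k/(6*(k + 6)) with R(k) = B(k−1)f(k)/C(k) = k*(k + 7)/6.
Verify: 1/(k**2 + 13*k + 42) matches t_k.
Sum = s_(9) − s_(2); s_(9) = 1/10, s_(2) = 1/24 ⇒ 7/120.

Σ = 7/120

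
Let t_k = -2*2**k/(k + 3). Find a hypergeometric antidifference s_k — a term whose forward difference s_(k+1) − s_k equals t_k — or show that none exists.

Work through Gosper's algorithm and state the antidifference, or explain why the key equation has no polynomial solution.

Compute t_(k+1)/t_k: get 2*(k + 3)/(k + 4).
So A=2*k + 6 and B=k + 4, with C=1.
f must satisfy (2*k + 6)·f(k+1) − (k + 3)·f(k) = 1.
From deg A=1, deg B=1, deg C=0: d=-1.
Negative degree bound (-1): no f exists, t_k not Gosper-summable.

none (Gosper's algorithm certifies no s_k)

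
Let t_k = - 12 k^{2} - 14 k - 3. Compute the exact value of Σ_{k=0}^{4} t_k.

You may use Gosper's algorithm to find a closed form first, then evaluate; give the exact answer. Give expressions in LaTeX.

The ratio is (12*k**2 + 38*k + 29)/(12*k**2 + 14*k + 3).
So A=1 and B=1, with C=k**2 + 7*k/6 + 1/4.
Key eq: (1)·f(k+1) = (1)·f(k) + (k**2 + 7*k/6 + 1/4).
d = 3 from the (0,0,2) case.
Match coefficients ⇒ f(k) = k*(4*k**2 + k - 2)/12.
Get s_k = R·t_k = k*(-4*k**2 - k + 2) with R(k) = B(k−1)f(k)/C(k) = k*(4*k**2 + k - 2)/(12*k**2 + 14*k + 3).
Check: Δs_k = -12*k**2 - 14*k - 3. ✓
Sum = s_(5) − s_(0); s_(5) = -515, s_(0) = 0 ⇒ -515.

Σ = -515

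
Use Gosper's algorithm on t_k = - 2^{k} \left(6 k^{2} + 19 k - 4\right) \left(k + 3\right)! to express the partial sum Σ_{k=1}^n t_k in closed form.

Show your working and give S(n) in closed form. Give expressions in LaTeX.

S(n) = - 6 \cdot 2^{n} n \left(n + 4\right)! + 2 \cdot 2^{n} \left(n + 4\right)! - 48

Ratio r(k) = 2*(6*k**3 + 55*k**2 + 145*k + 84)/(6*k**2 + 19*k - 4).
A = 2*k + 8, B = 1, C = k**2 + 19*k/6 - 2/3.
Solve (2*k + 8)·f(k+1) − (1)·f(k) = k**2 + 19*k/6 - 2/3.
d = 1 from the (1,0,2) case.
Solving with deg f ≤ 1: f(k) = (3*k - 4)/6.
R(k) = B(k−1)·f(k)/C(k) = (3*k - 4)/(6*k**2 + 19*k - 4); s_k = R·t_k = -2**k*(3*k - 4)*factorial(k + 3).
s_(k+1) − s_k = -2**k*(6*k**2 + 19*k - 4)*factorial(k + 3) = t_k.
Σ_(k=1)^n t_k = s_(n+1) − s_(1) = (-2**(n + 1)*(3*n - 1)*factorial(n + 4)) − (48), i.e. -6*2**n*n*factorial(n + 4) + 2*2**n*factorial(n + 4) - 48.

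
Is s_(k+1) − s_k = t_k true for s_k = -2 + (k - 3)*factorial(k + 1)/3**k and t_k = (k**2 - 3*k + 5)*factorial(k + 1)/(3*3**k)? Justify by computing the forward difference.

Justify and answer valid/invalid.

s_(k+1) = 3**(-k - 1)*(k - 2)*factorial(k + 2) - 2
s_(k+1) − s_k = (k**2 - 3*k + 5)*factorial(k + 1)/(3*3**k)
(s_(k+1) − s_k) − t_k = 0

valid; difference matches t_k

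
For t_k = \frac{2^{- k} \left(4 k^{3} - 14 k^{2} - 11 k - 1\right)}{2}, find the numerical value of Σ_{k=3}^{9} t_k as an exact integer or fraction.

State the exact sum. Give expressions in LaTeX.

Σ = 793/128

The ratio is (4*k**3 - 2*k**2 - 27*k - 22)/(2*(4*k**3 - 14*k**2 - 11*k - 1)).
Take A(k)=1/2, B(k)=1, C(k)=k**3 - 7*k**2/2 - 11*k/4 - 1/4.
Key eq: (1/2)·f(k+1) = (1)·f(k) + (k**3 - 7*k**2/2 - 11*k/4 - 1/4).
Degrees (0,0,3) ⇒ d ≤ 3.
Solve for f: f(k) = -(4*k**3 - 2*k**2 - 3*k - 2)/2 (degree 3 ≤ 3).
So s_k = (B(k−1)f/C)·t_k = (-2*(4*k**3 - 2*k**2 - 3*k - 2)/(4*k**3 - 14*k**2 - 11*k - 1))·t_k = (-4*k**3 + 2*k**2 + 3*k + 2)/2**k.
Δs = (4*k**3 - 14*k**2 - 11*k - 1)/(2*2**k), as required.
Σ_(k=3)^(9) t_k = s_(10) − s_(3) = -471/128 − (-79/8) = 793/128.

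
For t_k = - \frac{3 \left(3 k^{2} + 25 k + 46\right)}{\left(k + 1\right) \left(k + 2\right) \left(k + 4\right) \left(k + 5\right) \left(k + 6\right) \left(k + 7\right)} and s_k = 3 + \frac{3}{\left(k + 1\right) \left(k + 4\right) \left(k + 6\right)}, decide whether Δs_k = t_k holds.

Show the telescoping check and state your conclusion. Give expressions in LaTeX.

valid; difference matches t_k

s_(k+1) = 3 + 3/((k + 2)*(k + 5)*(k + 7))
s_(k+1) − s_k = 3/((k + 2)*(k + 5)*(k + 7)) - 3/((k + 1)*(k + 4)*(k + 6))
(s_(k+1) − s_k) − t_k = 0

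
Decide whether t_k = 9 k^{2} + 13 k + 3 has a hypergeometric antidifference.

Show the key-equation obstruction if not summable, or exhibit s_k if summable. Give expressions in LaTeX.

Step 1: r(k) = (9*k**2 + 31*k + 25)/(9*k**2 + 13*k + 3).
A = 1, B = 1, C = k**2 + 13*k/9 + 1/3.
f must satisfy (1)·f(k+1) − (1)·f(k) = k**2 + 13*k/9 + 1/3.
Bound: deg f ≤ 3.
Coefficient equations give f(k) = k*(3*k**2 + 2*k - 2)/9.
So s_k = (B(k−1)f/C)·t_k = (k*(3*k**2 + 2*k - 2)/(9*k**2 + 13*k + 3))·t_k = k*(3*k**2 + 2*k - 2).
Δs = 9*k**2 + 13*k + 3, as required.

Yes. s_k = k \left(3 k^{2} + 2 k - 2\right).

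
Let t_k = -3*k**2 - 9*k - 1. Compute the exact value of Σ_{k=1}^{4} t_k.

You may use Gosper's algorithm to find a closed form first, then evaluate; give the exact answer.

r(k) = (3*k**2 + 15*k + 13)/(3*k**2 + 9*k + 1) after simplifying.
Factor: A=1; B=1; C=k**2 + 3*k + 1/3.
Solve (1)·f(k+1) − (1)·f(k) = k**2 + 3*k + 1/3.
d = 3 from the (0,0,2) case.
Coefficient equations give f(k) = k*(k**2 + 3*k - 3)/3.
Get s_k = R·t_k = k*(-k**2 - 3*k + 3) with R(k) = B(k−1)f(k)/C(k) = k*(k**2 + 3*k - 3)/(3*k**2 + 9*k + 1).
Δs = -3*k**2 - 9*k - 1, as required.
Sum = s_(5) − s_(1); s_(5) = -185, s_(1) = -1 ⇒ -184.

Σ = -184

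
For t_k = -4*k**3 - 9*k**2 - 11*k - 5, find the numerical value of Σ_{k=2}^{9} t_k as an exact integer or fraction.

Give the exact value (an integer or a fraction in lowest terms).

Σ = -11176

Step 1: r(k) = (4*k**3 + 21*k**2 + 41*k + 29)/(4*k**3 + 9*k**2 + 11*k + 5).
Factor: A=1; B=1; C=k**3 + 9*k**2/4 + 11*k/4 + 5/4.
Set up (1)·f(k+1) − (1)·f(k) − (k**3 + 9*k**2/4 + 11*k/4 + 5/4) = 0.
deg f ≤ 4 (via 0,0,3).
Solving with deg f ≤ 4: f(k) = k*(k**3 + k**2 + 2*k + 1)/4.
Then R = B(k−1)f/C = k*(k**3 + k**2 + 2*k + 1)/(4*k**3 + 9*k**2 + 11*k + 5), so s_k = R(k)·t_k = k*(-k**3 - k**2 - 2*k - 1).
Δs = -4*k**3 - 9*k**2 - 11*k - 5, as required.
Telescoping: Σ = s_(10) − s_(2) = -11210 − (-34) = -11176.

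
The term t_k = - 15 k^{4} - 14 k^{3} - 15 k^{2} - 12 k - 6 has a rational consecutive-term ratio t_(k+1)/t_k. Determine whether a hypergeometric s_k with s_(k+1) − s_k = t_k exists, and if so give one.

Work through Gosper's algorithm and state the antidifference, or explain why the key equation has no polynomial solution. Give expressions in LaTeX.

Compute t_(k+1)/t_k: get (15*k**4 + 74*k**3 + 147*k**2 + 144*k + 62)/(15*k**4 + 14*k**3 + 15*k**2 + 12*k + 6).
So A=1 and B=1, with C=k**4 + 14*k**3/15 + k**2 + 4*k/5 + 2/5.
Need (1)·f(k+1) − (1)·f(k) = k**4 + 14*k**3/15 + k**2 + 4*k/5 + 2/5.
Bound: deg f ≤ 5.
A polynomial solution: f(k) = k*(k**2 - 2*k + 2)*(3*k**2 + 2*k + 1)/15.
So s_k = (B(k−1)f/C)·t_k = (k*(k**2 - 2*k + 2)*(3*k**2 + 2*k + 1)/(15*k**4 + 14*k**3 + 15*k**2 + 12*k + 6))·t_k = k*(-3*k**4 + 4*k**3 - 3*k**2 - 2*k - 2).
Check: Δs_k = -15*k**4 - 14*k**3 - 15*k**2 - 12*k - 6. ✓

s_k = k \left(- 3 k^{4} + 4 k^{3} - 3 k^{2} - 2 k - 2\right)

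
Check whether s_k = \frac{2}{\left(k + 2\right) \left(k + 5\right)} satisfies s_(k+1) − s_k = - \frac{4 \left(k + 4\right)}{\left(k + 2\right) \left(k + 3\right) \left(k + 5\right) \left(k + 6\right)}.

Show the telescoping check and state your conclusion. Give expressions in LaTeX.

s_(k+1) = 2/((k + 3)*(k + 6))
s_(k+1) − s_k = 4*(-k - 4)/(k**4 + 16*k**3 + 91*k**2 + 216*k + 180)
(s_(k+1) − s_k) − t_k = 0

Valid: the claim telescopes to t_k.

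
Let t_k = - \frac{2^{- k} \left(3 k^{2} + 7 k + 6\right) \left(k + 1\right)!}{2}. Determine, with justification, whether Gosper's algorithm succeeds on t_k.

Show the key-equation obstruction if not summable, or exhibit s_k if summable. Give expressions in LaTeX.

Yes. s_k = - 2^{- k} \left(3 k + 4\right) \left(k + 1\right)!.

Compute t_(k+1)/t_k: get (k + 2)*(7*k + 3*(k + 1)**2 + 13)/(2*(3*k**2 + 7*k + 6)).
A = k/2 + 1, B = 1, C = k**2 + 7*k/3 + 2.
Set up (k/2 + 1)·f(k+1) − (1)·f(k) − (k**2 + 7*k/3 + 2) = 0.
d = 1 from the (1,0,2) case.
Match coefficients ⇒ f(k) = 2*(3*k + 4)/3.
So s_k = (B(k−1)f/C)·t_k = (2*(3*k + 4)/(3*k**2 + 7*k + 6))·t_k = -(3*k + 4)*factorial(k + 1)/2**k.
Δs = -(3*k**2 + 7*k + 6)*factorial(k + 1)/(2*2**k), as required.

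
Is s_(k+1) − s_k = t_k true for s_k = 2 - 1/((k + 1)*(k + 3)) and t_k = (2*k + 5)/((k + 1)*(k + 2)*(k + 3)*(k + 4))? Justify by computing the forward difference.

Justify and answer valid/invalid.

s_(k+1) = 2 - 1/((k + 2)*(k + 4))
s_(k+1) − s_k = (2*k + 5)/(k**4 + 10*k**3 + 35*k**2 + 50*k + 24)
(s_(k+1) − s_k) − t_k = 0

Valid: the claim telescopes to t_k.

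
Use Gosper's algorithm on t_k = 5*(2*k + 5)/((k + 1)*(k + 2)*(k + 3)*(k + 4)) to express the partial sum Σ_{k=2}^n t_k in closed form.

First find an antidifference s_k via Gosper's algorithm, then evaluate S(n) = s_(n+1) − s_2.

t_(k+1)/t_k = (k + 1)*(2*k + 7)/((k + 5)*(2*k + 5)).
Gosper form: A/B · C(k+1)/C(k) with A=k + 1, B=k + 5, C=k + 5/2.
f must satisfy (k + 1)·f(k+1) − (k + 4)·f(k) = k + 5/2.
deg f ≤ 3 (via 1,1,1).
Match coefficients ⇒ f(k) = k*(k + 2)*(k + 4)/6.
R(k) = B(k−1)·f(k)/C(k) = k*(k + 2)*(k + 4)**2/(3*(2*k + 5)); s_k = R·t_k = 5*k*(k + 4)/(3*(k**2 + 4*k + 3)).
s_(k+1) − s_k = 5*(2*k + 5)/(k**4 + 10*k**3 + 35*k**2 + 50*k + 24) = t_k.
Σ_(k=2)^n t_k = s_(n+1) − s_(2) = (5*(n**2 + 6*n + 5)/(3*(n**2 + 6*n + 8))) − (4/3), i.e. (n**2 + 6*n - 7)/(3*(n**2 + 6*n + 8)).

S(n) = (n**2 + 6*n - 7)/(3*(n**2 + 6*n + 8))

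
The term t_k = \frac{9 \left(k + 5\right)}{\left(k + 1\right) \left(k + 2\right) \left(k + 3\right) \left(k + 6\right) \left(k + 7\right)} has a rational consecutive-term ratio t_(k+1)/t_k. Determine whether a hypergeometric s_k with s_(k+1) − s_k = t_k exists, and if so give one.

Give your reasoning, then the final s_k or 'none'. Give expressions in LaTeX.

s_k = \frac{k \left(k^{2} + 9 k + 20\right)}{4 \left(k^{3} + 9 k^{2} + 20 k + 12\right)}

Compute t_(k+1)/t_k: get (k + 1)*(k + 6)**2/((k + 4)*(k + 5)*(k + 8)).
Take A(k)=k + 1, B(k)=k + 8, C(k)=k**3 + 14*k**2 + 65*k + 100.
Solve (k + 1)·f(k+1) − (k + 7)·f(k) = k**3 + 14*k**2 + 65*k + 100.
From deg A=1, deg B=1, deg C=3: d=6.
A polynomial solution: f(k) = k*(k + 3)*(k + 4)**2*(k + 5)**2/36.
Get s_k = R·t_k = k*(k**2 + 9*k + 20)/(4*(k**3 + 9*k**2 + 20*k + 12)) with R(k) = B(k−1)f(k)/C(k) = k*(k + 3)*(k + 4)*(k + 7)/36.
Verify: 9*(k + 5)/(k**5 + 19*k**4 + 131*k**3 + 401*k**2 + 540*k + 252) matches t_k.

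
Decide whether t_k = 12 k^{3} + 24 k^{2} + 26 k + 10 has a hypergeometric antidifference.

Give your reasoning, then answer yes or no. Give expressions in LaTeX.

Yes. s_k = k \left(3 k^{3} + 2 k^{2} + 4 k + 1\right).

Step 1: r(k) = (6*k**3 + 30*k**2 + 55*k + 36)/(6*k**3 + 12*k**2 + 13*k + 5).
Gosper form: A/B · C(k+1)/C(k) with A=1, B=1, C=k**3 + 2*k**2 + 13*k/6 + 5/6.
Key eq: (1)·f(k+1) = (1)·f(k) + (k**3 + 2*k**2 + 13*k/6 + 5/6).
From deg A=0, deg B=0, deg C=3: d=4.
Solve for f: f(k) = k*(3*k**3 + 2*k**2 + 4*k + 1)/12 (degree 4 ≤ 4).
Get s_k = R·t_k = k*(3*k**3 + 2*k**2 + 4*k + 1) with R(k) = B(k−1)f(k)/C(k) = k*(3*k**3 + 2*k**2 + 4*k + 1)/(2*(6*k**3 + 12*k**2 + 13*k + 5)).
s_(k+1) − s_k = 12*k**3 + 24*k**2 + 26*k + 10 = t_k.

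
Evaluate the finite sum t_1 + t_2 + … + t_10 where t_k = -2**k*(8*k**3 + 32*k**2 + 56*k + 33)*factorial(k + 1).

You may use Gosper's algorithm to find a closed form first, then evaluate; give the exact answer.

Ratio r(k) = 2*(8*k**4 + 72*k**3 + 256*k**2 + 417*k + 258)/(8*k**3 + 32*k**2 + 56*k + 33).
Gosper form: A/B · C(k+1)/C(k) with A=2*k + 4, B=1, C=k**3 + 4*k**2 + 7*k + 33/8.
Key eq: (2*k + 4)·f(k+1) = (1)·f(k) + (k**3 + 4*k**2 + 7*k + 33/8).
d = 2 from the (1,0,3) case.
Match coefficients ⇒ f(k) = (4*k**2 + 2*k + 3)/8.
R(k) = B(k−1)·f(k)/C(k) = (4*k**2 + 2*k + 3)/(8*k**3 + 32*k**2 + 56*k + 33); s_k = R·t_k = -2**k*(4*k**2 + 2*k + 3)*factorial(k + 1).
Check: Δs_k = -2**k*(8*k**3 + 32*k**2 + 56*k + 33)*factorial(k + 1). ✓
Telescoping: Σ = s_(11) − s_(1) = -499326595891200 − (-36) = -499326595891164.

Σ = -499326595891164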